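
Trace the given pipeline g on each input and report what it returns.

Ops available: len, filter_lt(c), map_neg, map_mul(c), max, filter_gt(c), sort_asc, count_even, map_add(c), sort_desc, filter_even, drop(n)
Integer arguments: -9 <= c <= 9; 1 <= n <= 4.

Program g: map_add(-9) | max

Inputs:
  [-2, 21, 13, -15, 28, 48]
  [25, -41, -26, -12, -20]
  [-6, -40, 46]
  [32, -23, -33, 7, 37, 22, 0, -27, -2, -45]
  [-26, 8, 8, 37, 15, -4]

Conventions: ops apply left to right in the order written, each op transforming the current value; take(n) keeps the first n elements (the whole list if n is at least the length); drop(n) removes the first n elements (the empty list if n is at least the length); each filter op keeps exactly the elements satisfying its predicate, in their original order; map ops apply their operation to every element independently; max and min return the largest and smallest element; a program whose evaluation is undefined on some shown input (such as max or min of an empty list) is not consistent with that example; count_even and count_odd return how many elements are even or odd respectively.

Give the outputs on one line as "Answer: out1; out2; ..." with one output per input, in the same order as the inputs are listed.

39; 16; 37; 28; 28

Execution, op by op:
  [-2, 21, 13, -15, 28, 48] -> [-11, 12, 4, -24, 19, 39] -> 39
  [25, -41, -26, -12, -20] -> [16, -50, -35, -21, -29] -> 16
  [-6, -40, 46] -> [-15, -49, 37] -> 37
  [32, -23, -33, 7, 37, 22, 0, -27, -2, -45] -> [23, -32, -42, -2, 28, 13, -9, -36, -11, -54] -> 28
  [-26, 8, 8, 37, 15, -4] -> [-35, -1, -1, 28, 6, -13] -> 28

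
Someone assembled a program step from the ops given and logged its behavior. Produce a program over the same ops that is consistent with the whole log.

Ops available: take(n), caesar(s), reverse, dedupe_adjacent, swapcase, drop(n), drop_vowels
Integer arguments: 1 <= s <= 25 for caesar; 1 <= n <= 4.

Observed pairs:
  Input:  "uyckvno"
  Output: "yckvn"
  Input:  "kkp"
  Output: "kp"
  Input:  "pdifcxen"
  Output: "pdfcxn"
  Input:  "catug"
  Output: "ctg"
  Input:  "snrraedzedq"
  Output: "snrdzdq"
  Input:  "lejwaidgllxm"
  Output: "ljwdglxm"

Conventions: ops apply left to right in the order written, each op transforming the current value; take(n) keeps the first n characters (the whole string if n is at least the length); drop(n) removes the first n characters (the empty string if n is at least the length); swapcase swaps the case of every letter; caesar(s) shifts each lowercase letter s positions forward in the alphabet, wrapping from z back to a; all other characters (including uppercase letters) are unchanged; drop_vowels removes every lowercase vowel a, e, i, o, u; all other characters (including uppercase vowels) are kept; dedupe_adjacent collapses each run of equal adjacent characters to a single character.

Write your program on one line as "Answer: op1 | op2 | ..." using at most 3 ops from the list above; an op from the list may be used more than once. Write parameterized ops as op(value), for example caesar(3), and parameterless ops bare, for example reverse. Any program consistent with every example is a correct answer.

drop_vowels | dedupe_adjacent

Check, running the answer program on each example:
  "uyckvno" -> "yckvn" -> "yckvn"
  "kkp" -> "kkp" -> "kp"
  "pdifcxen" -> "pdfcxn" -> "pdfcxn"
  "catug" -> "ctg" -> "ctg"
  "snrraedzedq" -> "snrrdzdq" -> "snrdzdq"
  "lejwaidgllxm" -> "ljwdgllxm" -> "ljwdglxm"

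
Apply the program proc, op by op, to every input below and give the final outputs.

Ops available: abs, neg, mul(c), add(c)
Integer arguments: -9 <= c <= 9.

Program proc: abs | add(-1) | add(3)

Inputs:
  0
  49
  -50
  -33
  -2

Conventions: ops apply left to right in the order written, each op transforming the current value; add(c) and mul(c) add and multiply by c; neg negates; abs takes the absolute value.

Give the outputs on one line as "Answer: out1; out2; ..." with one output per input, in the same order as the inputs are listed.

2; 51; 52; 35; 4

Execution, op by op:
  0 -> 0 -> -1 -> 2
  49 -> 49 -> 48 -> 51
  -50 -> 50 -> 49 -> 52
  -33 -> 33 -> 32 -> 35
  -2 -> 2 -> 1 -> 4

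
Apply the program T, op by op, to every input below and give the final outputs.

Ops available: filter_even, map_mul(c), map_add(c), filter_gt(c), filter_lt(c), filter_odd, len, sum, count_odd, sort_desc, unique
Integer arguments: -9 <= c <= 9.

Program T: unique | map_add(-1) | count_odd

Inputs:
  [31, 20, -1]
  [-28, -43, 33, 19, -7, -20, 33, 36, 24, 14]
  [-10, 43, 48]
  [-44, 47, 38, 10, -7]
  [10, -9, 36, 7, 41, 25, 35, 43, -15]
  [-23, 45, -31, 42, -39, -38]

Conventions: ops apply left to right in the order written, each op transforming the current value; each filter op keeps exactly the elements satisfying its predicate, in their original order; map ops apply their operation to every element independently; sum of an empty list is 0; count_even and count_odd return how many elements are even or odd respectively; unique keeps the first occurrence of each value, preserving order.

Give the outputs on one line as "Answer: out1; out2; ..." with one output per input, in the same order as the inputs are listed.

1; 5; 2; 3; 2; 2

Execution, op by op:
  [31, 20, -1] -> [31, 20, -1] -> [30, 19, -2] -> 1
  [-28, -43, 33, 19, -7, -20, 33, 36, 24, 14] -> [-28, -43, 33, 19, -7, -20, 36, 24, 14] -> [-29, -44, 32, 18, -8, -21, 35, 23, 13] -> 5
  [-10, 43, 48] -> [-10, 43, 48] -> [-11, 42, 47] -> 2
  [-44, 47, 38, 10, -7] -> [-44, 47, 38, 10, -7] -> [-45, 46, 37, 9, -8] -> 3
  [10, -9, 36, 7, 41, 25, 35, 43, -15] -> [10, -9, 36, 7, 41, 25, 35, 43, -15] -> [9, -10, 35, 6, 40, 24, 34, 42, -16] -> 2
  [-23, 45, -31, 42, -39, -38] -> [-23, 45, -31, 42, -39, -38] -> [-24, 44, -32, 41, -40, -39] -> 2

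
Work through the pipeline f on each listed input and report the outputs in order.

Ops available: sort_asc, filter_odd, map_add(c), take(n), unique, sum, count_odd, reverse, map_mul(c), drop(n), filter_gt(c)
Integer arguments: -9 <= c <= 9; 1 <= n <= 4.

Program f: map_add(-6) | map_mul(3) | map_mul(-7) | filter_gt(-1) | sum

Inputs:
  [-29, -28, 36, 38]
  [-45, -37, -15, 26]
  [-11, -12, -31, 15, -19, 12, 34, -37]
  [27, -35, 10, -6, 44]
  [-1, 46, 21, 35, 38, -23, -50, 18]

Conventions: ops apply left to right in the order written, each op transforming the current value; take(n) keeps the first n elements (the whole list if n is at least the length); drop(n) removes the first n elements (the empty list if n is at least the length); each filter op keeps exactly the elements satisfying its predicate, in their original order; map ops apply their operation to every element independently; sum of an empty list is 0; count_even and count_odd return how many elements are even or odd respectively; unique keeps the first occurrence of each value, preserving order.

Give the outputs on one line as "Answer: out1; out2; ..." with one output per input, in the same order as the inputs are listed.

1449; 2415; 2940; 1113; 1932

Execution, op by op:
  [-29, -28, 36, 38] -> [-35, -34, 30, 32] -> [-105, -102, 90, 96] -> [735, 714, -630, -672] -> [735, 714] -> 1449
  [-45, -37, -15, 26] -> [-51, -43, -21, 20] -> [-153, -129, -63, 60] -> [1071, 903, 441, -420] -> [1071, 903, 441] -> 2415
  [-11, -12, -31, 15, -19, 12, 34, -37] -> [-17, -18, -37, 9, -25, 6, 28, -43] -> [-51, -54, -111, 27, -75, 18, 84, -129] -> [357, 378, 777, -189, 525, -126, -588, 903] -> [357, 378, 777, 525, 903] -> 2940
  [27, -35, 10, -6, 44] -> [21, -41, 4, -12, 38] -> [63, -123, 12, -36, 114] -> [-441, 861, -84, 252, -798] -> [861, 252] -> 1113
  [-1, 46, 21, 35, 38, -23, -50, 18] -> [-7, 40, 15, 29, 32, -29, -56, 12] -> [-21, 120, 45, 87, 96, -87, -168, 36] -> [147, -840, -315, -609, -672, 609, 1176, -252] -> [147, 609, 1176] -> 1932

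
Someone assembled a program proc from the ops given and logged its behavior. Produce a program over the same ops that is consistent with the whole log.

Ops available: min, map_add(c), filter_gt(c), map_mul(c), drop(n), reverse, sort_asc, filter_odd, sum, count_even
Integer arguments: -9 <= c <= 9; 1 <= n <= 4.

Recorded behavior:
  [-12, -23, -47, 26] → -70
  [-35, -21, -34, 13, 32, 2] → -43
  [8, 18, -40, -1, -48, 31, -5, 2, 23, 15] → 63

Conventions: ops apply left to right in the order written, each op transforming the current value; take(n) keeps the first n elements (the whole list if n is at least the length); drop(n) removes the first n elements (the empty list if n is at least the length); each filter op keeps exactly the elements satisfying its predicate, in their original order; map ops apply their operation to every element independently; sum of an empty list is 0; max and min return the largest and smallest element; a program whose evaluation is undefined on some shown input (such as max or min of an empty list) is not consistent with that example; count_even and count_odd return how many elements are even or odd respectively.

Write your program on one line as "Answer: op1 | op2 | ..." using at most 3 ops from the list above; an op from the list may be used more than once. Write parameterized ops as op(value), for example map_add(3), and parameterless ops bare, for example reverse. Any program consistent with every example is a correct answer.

reverse | filter_odd | sum

Check, running the answer program on each example:
  [-12, -23, -47, 26] -> [26, -47, -23, -12] -> [-47, -23] -> -70
  [-35, -21, -34, 13, 32, 2] -> [2, 32, 13, -34, -21, -35] -> [13, -21, -35] -> -43
  [8, 18, -40, -1, -48, 31, -5, 2, 23, 15] -> [15, 23, 2, -5, 31, -48, -1, -40, 18, 8] -> [15, 23, -5, 31, -1] -> 63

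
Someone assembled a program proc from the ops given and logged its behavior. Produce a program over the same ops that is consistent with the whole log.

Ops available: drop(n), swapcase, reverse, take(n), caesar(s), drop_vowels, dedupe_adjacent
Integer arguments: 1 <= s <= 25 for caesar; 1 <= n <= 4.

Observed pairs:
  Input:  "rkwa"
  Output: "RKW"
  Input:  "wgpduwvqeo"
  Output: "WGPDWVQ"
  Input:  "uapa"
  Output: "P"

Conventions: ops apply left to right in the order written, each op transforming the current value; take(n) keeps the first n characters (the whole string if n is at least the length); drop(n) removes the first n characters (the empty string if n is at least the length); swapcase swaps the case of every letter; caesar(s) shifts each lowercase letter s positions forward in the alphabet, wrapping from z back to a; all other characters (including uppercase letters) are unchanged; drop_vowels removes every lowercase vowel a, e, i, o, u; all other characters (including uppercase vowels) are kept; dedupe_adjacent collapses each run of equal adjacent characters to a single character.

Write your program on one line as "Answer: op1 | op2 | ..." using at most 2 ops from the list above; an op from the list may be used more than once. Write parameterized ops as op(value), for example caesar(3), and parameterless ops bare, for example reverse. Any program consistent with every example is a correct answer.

drop_vowels | swapcase

Check, running the answer program on each example:
  "rkwa" -> "rkw" -> "RKW"
  "wgpduwvqeo" -> "wgpdwvq" -> "WGPDWVQ"
  "uapa" -> "p" -> "P"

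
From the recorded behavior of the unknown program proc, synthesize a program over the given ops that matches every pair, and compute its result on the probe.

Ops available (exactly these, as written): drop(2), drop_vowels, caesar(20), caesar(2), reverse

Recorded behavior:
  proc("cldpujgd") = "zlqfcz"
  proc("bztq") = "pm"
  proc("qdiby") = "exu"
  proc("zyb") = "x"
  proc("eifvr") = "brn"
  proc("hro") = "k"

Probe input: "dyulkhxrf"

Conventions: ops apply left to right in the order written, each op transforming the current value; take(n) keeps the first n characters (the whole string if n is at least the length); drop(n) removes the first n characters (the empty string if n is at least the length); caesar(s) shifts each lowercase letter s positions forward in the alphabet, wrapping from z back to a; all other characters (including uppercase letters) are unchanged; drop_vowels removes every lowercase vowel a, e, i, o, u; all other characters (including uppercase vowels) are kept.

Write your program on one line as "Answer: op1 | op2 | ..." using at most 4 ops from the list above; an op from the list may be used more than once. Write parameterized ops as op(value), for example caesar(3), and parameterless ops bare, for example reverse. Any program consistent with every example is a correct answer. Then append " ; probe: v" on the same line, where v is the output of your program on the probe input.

caesar(20) | drop(2) | caesar(2) ; probe: "qhgdtnb"

Check, running the answer program on each example:
  "cldpujgd" -> "wfxjodax" -> "xjodax" -> "zlqfcz"
  "bztq" -> "vtnk" -> "nk" -> "pm"
  "qdiby" -> "kxcvs" -> "cvs" -> "exu"
  "zyb" -> "tsv" -> "v" -> "x"
  "eifvr" -> "yczpl" -> "zpl" -> "brn"
  "hro" -> "bli" -> "i" -> "k"
  probe: "dyulkhxrf" -> "xsofebrlz" -> "ofebrlz" -> "qhgdtnb"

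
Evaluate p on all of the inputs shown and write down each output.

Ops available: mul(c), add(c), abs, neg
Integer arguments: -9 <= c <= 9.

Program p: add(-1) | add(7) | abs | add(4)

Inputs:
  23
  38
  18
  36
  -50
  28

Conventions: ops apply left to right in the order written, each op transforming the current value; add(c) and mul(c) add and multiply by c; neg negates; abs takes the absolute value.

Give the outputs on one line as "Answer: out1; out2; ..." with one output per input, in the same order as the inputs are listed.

33; 48; 28; 46; 48; 38

Execution, op by op:
  23 -> 22 -> 29 -> 29 -> 33
  38 -> 37 -> 44 -> 44 -> 48
  18 -> 17 -> 24 -> 24 -> 28
  36 -> 35 -> 42 -> 42 -> 46
  -50 -> -51 -> -44 -> 44 -> 48
  28 -> 27 -> 34 -> 34 -> 38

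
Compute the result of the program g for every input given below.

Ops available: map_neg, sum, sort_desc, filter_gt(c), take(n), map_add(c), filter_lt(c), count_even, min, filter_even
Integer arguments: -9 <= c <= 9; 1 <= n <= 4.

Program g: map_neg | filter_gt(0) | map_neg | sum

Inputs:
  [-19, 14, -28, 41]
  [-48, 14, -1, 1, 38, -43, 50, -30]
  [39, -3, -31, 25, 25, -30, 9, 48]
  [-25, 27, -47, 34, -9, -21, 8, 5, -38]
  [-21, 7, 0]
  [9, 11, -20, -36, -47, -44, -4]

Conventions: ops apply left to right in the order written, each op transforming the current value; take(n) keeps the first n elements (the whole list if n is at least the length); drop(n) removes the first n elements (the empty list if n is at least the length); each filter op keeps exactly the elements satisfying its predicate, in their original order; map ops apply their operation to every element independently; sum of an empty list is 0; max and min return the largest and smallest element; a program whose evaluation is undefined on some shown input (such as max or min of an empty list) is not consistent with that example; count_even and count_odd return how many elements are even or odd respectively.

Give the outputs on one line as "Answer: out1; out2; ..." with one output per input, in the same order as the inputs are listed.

Execution, op by op:
  [-19, 14, -28, 41] -> [19, -14, 28, -41] -> [19, 28] -> [-19, -28] -> -47
  [-48, 14, -1, 1, 38, -43, 50, -30] -> [48, -14, 1, -1, -38, 43, -50, 30] -> [48, 1, 43, 30] -> [-48, -1, -43, -30] -> -122
  [39, -3, -31, 25, 25, -30, 9, 48] -> [-39, 3, 31, -25, -25, 30, -9, -48] -> [3, 31, 30] -> [-3, -31, -30] -> -64
  [-25, 27, -47, 34, -9, -21, 8, 5, -38] -> [25, -27, 47, -34, 9, 21, -8, -5, 38] -> [25, 47, 9, 21, 38] -> [-25, -47, -9, -21, -38] -> -140
  [-21, 7, 0] -> [21, -7, 0] -> [21] -> [-21] -> -21
  [9, 11, -20, -36, -47, -44, -4] -> [-9, -11, 20, 36, 47, 44, 4] -> [20, 36, 47, 44, 4] -> [-20, -36, -47, -44, -4] -> -151

-47; -122; -64; -140; -21; -151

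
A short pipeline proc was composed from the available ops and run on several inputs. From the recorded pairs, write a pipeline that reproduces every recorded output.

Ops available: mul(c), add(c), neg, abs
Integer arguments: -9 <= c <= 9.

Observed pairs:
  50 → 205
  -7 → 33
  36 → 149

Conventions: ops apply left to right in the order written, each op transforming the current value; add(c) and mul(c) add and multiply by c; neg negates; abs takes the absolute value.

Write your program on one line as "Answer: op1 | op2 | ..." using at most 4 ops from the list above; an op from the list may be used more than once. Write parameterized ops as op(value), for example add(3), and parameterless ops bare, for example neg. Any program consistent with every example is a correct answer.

abs | mul(-4) | add(-5) | abs

Check, running the answer program on each example:
  50 -> 50 -> -200 -> -205 -> 205
  -7 -> 7 -> -28 -> -33 -> 33
  36 -> 36 -> -144 -> -149 -> 149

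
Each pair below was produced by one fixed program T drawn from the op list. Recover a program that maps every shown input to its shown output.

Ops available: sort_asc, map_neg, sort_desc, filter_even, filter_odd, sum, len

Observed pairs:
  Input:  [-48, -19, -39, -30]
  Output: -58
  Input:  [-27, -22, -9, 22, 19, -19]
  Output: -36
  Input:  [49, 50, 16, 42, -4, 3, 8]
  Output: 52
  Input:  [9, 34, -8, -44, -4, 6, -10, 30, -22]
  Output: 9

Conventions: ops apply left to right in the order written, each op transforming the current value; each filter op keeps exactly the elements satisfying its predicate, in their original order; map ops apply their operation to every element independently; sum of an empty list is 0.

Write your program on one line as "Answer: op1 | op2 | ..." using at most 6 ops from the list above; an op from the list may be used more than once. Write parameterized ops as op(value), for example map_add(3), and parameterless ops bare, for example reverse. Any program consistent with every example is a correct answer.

filter_odd | map_neg | sort_desc | map_neg | sum

Check, running the answer program on each example:
  [-48, -19, -39, -30] -> [-19, -39] -> [19, 39] -> [39, 19] -> [-39, -19] -> -58
  [-27, -22, -9, 22, 19, -19] -> [-27, -9, 19, -19] -> [27, 9, -19, 19] -> [27, 19, 9, -19] -> [-27, -19, -9, 19] -> -36
  [49, 50, 16, 42, -4, 3, 8] -> [49, 3] -> [-49, -3] -> [-3, -49] -> [3, 49] -> 52
  [9, 34, -8, -44, -4, 6, -10, 30, -22] -> [9] -> [-9] -> [-9] -> [9] -> 9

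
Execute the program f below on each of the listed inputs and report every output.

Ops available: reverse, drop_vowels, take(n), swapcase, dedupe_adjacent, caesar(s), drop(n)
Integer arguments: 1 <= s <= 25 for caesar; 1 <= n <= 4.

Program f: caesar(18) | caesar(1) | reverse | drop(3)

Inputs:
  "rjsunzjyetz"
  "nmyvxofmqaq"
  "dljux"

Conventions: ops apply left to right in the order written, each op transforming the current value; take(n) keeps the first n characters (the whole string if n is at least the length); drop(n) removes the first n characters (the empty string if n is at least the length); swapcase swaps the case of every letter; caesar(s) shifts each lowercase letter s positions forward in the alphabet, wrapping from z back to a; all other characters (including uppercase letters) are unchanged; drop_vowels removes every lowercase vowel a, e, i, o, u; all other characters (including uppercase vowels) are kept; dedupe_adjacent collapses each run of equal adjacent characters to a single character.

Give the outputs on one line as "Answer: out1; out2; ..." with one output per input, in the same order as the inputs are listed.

Execution, op by op:
  "rjsunzjyetz" -> "jbkmfrbqwlr" -> "kclngscrxms" -> "smxrcsgnlck" -> "rcsgnlck"
  "nmyvxofmqaq" -> "feqnpgxeisi" -> "gfroqhyfjtj" -> "jtjfyhqorfg" -> "fyhqorfg"
  "dljux" -> "vdbmp" -> "wecnq" -> "qncew" -> "ew"

"rcsgnlck"; "fyhqorfg"; "ew"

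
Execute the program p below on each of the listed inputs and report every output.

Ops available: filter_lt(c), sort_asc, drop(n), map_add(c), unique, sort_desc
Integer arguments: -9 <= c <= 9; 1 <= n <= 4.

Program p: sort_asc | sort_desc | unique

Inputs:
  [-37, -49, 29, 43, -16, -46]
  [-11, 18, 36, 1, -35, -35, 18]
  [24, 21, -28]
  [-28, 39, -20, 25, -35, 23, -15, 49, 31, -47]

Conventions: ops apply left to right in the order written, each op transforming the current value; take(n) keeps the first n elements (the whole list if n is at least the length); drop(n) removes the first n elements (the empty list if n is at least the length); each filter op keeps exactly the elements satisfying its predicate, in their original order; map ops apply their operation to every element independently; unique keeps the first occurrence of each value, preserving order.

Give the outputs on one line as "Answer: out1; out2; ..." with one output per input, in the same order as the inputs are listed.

Execution, op by op:
  [-37, -49, 29, 43, -16, -46] -> [-49, -46, -37, -16, 29, 43] -> [43, 29, -16, -37, -46, -49] -> [43, 29, -16, -37, -46, -49]
  [-11, 18, 36, 1, -35, -35, 18] -> [-35, -35, -11, 1, 18, 18, 36] -> [36, 18, 18, 1, -11, -35, -35] -> [36, 18, 1, -11, -35]
  [24, 21, -28] -> [-28, 21, 24] -> [24, 21, -28] -> [24, 21, -28]
  [-28, 39, -20, 25, -35, 23, -15, 49, 31, -47] -> [-47, -35, -28, -20, -15, 23, 25, 31, 39, 49] -> [49, 39, 31, 25, 23, -15, -20, -28, -35, -47] -> [49, 39, 31, 25, 23, -15, -20, -28, -35, -47]

[43, 29, -16, -37, -46, -49]; [36, 18, 1, -11, -35]; [24, 21, -28]; [49, 39, 31, 25, 23, -15, -20, -28, -35, -47]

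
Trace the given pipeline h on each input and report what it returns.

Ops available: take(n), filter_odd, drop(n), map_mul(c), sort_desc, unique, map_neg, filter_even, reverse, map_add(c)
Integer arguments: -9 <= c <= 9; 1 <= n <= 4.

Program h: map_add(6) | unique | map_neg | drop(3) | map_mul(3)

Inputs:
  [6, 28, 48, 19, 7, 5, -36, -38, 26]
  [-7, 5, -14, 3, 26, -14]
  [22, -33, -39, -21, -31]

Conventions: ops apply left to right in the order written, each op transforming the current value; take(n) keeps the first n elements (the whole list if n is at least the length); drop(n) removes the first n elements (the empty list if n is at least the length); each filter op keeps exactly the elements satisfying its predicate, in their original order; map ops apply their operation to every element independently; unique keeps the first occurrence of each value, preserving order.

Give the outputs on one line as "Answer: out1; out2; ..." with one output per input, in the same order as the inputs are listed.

[-75, -39, -33, 90, 96, -96]; [-27, -96]; [45, 75]

Execution, op by op:
  [6, 28, 48, 19, 7, 5, -36, -38, 26] -> [12, 34, 54, 25, 13, 11, -30, -32, 32] -> [12, 34, 54, 25, 13, 11, -30, -32, 32] -> [-12, -34, -54, -25, -13, -11, 30, 32, -32] -> [-25, -13, -11, 30, 32, -32] -> [-75, -39, -33, 90, 96, -96]
  [-7, 5, -14, 3, 26, -14] -> [-1, 11, -8, 9, 32, -8] -> [-1, 11, -8, 9, 32] -> [1, -11, 8, -9, -32] -> [-9, -32] -> [-27, -96]
  [22, -33, -39, -21, -31] -> [28, -27, -33, -15, -25] -> [28, -27, -33, -15, -25] -> [-28, 27, 33, 15, 25] -> [15, 25] -> [45, 75]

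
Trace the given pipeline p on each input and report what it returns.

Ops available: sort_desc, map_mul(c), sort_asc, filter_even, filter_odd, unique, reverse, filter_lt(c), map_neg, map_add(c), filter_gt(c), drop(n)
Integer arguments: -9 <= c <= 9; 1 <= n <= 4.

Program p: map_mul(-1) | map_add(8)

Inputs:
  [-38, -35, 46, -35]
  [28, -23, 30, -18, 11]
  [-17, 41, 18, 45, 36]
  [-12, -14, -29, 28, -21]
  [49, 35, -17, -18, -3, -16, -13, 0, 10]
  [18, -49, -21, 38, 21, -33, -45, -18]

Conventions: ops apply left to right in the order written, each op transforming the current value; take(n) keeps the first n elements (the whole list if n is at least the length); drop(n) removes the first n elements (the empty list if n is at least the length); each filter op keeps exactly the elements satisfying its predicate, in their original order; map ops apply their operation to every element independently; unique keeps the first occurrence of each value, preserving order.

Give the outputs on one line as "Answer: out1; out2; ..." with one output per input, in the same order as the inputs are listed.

[46, 43, -38, 43]; [-20, 31, -22, 26, -3]; [25, -33, -10, -37, -28]; [20, 22, 37, -20, 29]; [-41, -27, 25, 26, 11, 24, 21, 8, -2]; [-10, 57, 29, -30, -13, 41, 53, 26]

Execution, op by op:
  [-38, -35, 46, -35] -> [38, 35, -46, 35] -> [46, 43, -38, 43]
  [28, -23, 30, -18, 11] -> [-28, 23, -30, 18, -11] -> [-20, 31, -22, 26, -3]
  [-17, 41, 18, 45, 36] -> [17, -41, -18, -45, -36] -> [25, -33, -10, -37, -28]
  [-12, -14, -29, 28, -21] -> [12, 14, 29, -28, 21] -> [20, 22, 37, -20, 29]
  [49, 35, -17, -18, -3, -16, -13, 0, 10] -> [-49, -35, 17, 18, 3, 16, 13, 0, -10] -> [-41, -27, 25, 26, 11, 24, 21, 8, -2]
  [18, -49, -21, 38, 21, -33, -45, -18] -> [-18, 49, 21, -38, -21, 33, 45, 18] -> [-10, 57, 29, -30, -13, 41, 53, 26]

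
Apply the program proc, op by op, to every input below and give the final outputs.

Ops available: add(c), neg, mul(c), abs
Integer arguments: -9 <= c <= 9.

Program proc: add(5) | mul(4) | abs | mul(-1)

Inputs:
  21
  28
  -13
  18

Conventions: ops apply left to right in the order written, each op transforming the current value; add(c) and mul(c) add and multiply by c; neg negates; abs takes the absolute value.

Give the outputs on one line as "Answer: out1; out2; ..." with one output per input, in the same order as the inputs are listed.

-104; -132; -32; -92

Execution, op by op:
  21 -> 26 -> 104 -> 104 -> -104
  28 -> 33 -> 132 -> 132 -> -132
  -13 -> -8 -> -32 -> 32 -> -32
  18 -> 23 -> 92 -> 92 -> -92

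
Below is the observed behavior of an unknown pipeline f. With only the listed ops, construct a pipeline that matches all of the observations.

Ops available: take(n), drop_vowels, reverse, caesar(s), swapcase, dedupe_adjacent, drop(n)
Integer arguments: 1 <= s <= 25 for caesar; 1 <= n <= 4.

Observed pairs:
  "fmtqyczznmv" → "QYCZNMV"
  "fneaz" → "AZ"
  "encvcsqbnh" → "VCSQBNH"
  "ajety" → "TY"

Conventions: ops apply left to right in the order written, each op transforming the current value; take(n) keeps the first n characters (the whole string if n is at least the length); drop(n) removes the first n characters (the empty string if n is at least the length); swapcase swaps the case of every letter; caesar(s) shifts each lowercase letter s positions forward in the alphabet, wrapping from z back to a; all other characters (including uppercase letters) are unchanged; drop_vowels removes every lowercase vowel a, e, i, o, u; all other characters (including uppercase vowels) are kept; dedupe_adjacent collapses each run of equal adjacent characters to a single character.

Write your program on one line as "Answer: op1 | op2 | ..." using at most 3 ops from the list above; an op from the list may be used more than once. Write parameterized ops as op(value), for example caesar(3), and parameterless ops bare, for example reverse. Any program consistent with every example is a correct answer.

drop(3) | dedupe_adjacent | swapcase

Check, running the answer program on each example:
  "fmtqyczznmv" -> "qyczznmv" -> "qycznmv" -> "QYCZNMV"
  "fneaz" -> "az" -> "az" -> "AZ"
  "encvcsqbnh" -> "vcsqbnh" -> "vcsqbnh" -> "VCSQBNH"
  "ajety" -> "ty" -> "ty" -> "TY"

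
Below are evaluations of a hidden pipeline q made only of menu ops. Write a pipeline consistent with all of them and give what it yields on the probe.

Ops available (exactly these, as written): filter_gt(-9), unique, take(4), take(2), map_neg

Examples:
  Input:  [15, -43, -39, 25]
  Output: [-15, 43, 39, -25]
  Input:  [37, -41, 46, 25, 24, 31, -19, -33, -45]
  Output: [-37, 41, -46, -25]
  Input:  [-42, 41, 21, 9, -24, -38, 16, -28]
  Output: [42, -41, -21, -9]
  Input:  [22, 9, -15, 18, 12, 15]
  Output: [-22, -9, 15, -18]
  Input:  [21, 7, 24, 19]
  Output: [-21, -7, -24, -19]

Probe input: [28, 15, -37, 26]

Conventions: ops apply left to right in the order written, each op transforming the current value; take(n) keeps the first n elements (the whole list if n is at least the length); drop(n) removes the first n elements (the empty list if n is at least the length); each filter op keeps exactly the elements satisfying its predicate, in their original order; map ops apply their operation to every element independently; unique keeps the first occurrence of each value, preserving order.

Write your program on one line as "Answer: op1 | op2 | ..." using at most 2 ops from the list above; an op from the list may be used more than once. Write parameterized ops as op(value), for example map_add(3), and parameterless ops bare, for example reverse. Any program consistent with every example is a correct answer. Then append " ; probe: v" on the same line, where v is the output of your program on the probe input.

take(4) | map_neg ; probe: [-28, -15, 37, -26]

Check, running the answer program on each example:
  [15, -43, -39, 25] -> [15, -43, -39, 25] -> [-15, 43, 39, -25]
  [37, -41, 46, 25, 24, 31, -19, -33, -45] -> [37, -41, 46, 25] -> [-37, 41, -46, -25]
  [-42, 41, 21, 9, -24, -38, 16, -28] -> [-42, 41, 21, 9] -> [42, -41, -21, -9]
  [22, 9, -15, 18, 12, 15] -> [22, 9, -15, 18] -> [-22, -9, 15, -18]
  [21, 7, 24, 19] -> [21, 7, 24, 19] -> [-21, -7, -24, -19]
  probe: [28, 15, -37, 26] -> [28, 15, -37, 26] -> [-28, -15, 37, -26]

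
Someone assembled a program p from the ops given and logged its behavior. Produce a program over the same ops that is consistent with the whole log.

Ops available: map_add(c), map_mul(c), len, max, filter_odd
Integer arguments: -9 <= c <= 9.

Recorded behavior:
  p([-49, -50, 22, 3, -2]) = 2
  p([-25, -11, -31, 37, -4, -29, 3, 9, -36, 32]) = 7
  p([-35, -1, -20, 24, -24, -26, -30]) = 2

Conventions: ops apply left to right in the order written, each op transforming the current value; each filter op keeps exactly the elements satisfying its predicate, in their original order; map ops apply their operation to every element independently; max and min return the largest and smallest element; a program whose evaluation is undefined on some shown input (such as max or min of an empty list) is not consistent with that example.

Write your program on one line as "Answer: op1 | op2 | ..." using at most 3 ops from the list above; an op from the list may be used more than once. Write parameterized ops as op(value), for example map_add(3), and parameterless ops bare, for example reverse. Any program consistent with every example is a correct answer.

filter_odd | map_add(-9) | len

Check, running the answer program on each example:
  [-49, -50, 22, 3, -2] -> [-49, 3] -> [-58, -6] -> 2
  [-25, -11, -31, 37, -4, -29, 3, 9, -36, 32] -> [-25, -11, -31, 37, -29, 3, 9] -> [-34, -20, -40, 28, -38, -6, 0] -> 7
  [-35, -1, -20, 24, -24, -26, -30] -> [-35, -1] -> [-44, -10] -> 2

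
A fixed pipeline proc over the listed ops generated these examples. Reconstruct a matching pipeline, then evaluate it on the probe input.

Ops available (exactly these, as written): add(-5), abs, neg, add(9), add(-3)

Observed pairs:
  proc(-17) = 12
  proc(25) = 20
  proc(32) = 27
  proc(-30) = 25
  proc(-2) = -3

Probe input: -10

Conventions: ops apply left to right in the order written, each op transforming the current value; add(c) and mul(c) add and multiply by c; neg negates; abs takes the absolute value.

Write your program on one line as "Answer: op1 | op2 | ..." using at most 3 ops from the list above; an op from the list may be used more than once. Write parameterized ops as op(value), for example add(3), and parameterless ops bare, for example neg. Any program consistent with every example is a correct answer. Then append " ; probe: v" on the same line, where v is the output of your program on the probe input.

neg | abs | add(-5) ; probe: 5

Check, running the answer program on each example:
  -17 -> 17 -> 17 -> 12
  25 -> -25 -> 25 -> 20
  32 -> -32 -> 32 -> 27
  -30 -> 30 -> 30 -> 25
  -2 -> 2 -> 2 -> -3
  probe: -10 -> 10 -> 10 -> 5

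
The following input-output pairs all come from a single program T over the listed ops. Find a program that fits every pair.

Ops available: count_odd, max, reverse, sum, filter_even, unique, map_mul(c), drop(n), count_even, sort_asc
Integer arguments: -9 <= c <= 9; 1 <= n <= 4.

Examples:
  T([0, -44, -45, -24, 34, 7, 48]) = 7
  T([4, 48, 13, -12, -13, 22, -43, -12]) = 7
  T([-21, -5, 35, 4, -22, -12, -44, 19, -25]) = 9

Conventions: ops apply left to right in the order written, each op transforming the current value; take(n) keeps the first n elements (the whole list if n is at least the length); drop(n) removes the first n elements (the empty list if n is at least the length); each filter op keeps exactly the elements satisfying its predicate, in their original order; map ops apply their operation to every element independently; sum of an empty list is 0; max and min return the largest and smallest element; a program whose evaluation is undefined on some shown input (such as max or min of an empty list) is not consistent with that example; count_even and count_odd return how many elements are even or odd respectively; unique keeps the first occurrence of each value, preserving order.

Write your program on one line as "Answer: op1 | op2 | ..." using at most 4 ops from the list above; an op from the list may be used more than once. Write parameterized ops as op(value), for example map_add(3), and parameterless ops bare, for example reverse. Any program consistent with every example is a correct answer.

unique | map_mul(2) | count_even

Check, running the answer program on each example:
  [0, -44, -45, -24, 34, 7, 48] -> [0, -44, -45, -24, 34, 7, 48] -> [0, -88, -90, -48, 68, 14, 96] -> 7
  [4, 48, 13, -12, -13, 22, -43, -12] -> [4, 48, 13, -12, -13, 22, -43] -> [8, 96, 26, -24, -26, 44, -86] -> 7
  [-21, -5, 35, 4, -22, -12, -44, 19, -25] -> [-21, -5, 35, 4, -22, -12, -44, 19, -25] -> [-42, -10, 70, 8, -44, -24, -88, 38, -50] -> 9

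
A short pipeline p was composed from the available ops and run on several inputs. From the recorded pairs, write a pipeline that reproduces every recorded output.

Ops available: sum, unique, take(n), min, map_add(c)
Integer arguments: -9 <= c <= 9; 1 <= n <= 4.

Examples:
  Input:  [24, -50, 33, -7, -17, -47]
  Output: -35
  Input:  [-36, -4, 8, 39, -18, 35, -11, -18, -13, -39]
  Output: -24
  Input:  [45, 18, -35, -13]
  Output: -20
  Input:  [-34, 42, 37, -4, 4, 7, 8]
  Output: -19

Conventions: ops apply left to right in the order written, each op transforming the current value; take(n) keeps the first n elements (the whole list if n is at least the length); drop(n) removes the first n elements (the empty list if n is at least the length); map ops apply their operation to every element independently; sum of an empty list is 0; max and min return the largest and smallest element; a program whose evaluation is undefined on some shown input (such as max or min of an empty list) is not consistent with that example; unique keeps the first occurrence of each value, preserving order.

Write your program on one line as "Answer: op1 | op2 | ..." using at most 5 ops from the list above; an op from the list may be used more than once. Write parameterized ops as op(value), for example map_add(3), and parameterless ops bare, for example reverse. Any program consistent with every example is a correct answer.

map_add(7) | map_add(5) | map_add(3) | unique | min

Check, running the answer program on each example:
  [24, -50, 33, -7, -17, -47] -> [31, -43, 40, 0, -10, -40] -> [36, -38, 45, 5, -5, -35] -> [39, -35, 48, 8, -2, -32] -> [39, -35, 48, 8, -2, -32] -> -35
  [-36, -4, 8, 39, -18, 35, -11, -18, -13, -39] -> [-29, 3, 15, 46, -11, 42, -4, -11, -6, -32] -> [-24, 8, 20, 51, -6, 47, 1, -6, -1, -27] -> [-21, 11, 23, 54, -3, 50, 4, -3, 2, -24] -> [-21, 11, 23, 54, -3, 50, 4, 2, -24] -> -24
  [45, 18, -35, -13] -> [52, 25, -28, -6] -> [57, 30, -23, -1] -> [60, 33, -20, 2] -> [60, 33, -20, 2] -> -20
  [-34, 42, 37, -4, 4, 7, 8] -> [-27, 49, 44, 3, 11, 14, 15] -> [-22, 54, 49, 8, 16, 19, 20] -> [-19, 57, 52, 11, 19, 22, 23] -> [-19, 57, 52, 11, 19, 22, 23] -> -19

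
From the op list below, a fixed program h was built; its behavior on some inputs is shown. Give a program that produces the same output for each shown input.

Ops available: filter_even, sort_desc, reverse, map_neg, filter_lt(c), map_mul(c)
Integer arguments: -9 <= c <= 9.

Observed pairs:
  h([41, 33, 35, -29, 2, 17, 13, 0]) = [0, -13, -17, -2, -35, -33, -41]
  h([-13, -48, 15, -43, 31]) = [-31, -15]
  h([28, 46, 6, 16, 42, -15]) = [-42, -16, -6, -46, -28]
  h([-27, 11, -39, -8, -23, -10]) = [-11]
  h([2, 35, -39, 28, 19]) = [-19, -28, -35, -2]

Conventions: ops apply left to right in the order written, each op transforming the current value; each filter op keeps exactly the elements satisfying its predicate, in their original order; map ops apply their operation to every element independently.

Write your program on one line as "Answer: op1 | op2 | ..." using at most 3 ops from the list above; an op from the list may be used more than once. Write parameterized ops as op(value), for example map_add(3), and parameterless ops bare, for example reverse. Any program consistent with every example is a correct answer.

map_neg | filter_lt(1) | reverse

Check, running the answer program on each example:
  [41, 33, 35, -29, 2, 17, 13, 0] -> [-41, -33, -35, 29, -2, -17, -13, 0] -> [-41, -33, -35, -2, -17, -13, 0] -> [0, -13, -17, -2, -35, -33, -41]
  [-13, -48, 15, -43, 31] -> [13, 48, -15, 43, -31] -> [-15, -31] -> [-31, -15]
  [28, 46, 6, 16, 42, -15] -> [-28, -46, -6, -16, -42, 15] -> [-28, -46, -6, -16, -42] -> [-42, -16, -6, -46, -28]
  [-27, 11, -39, -8, -23, -10] -> [27, -11, 39, 8, 23, 10] -> [-11] -> [-11]
  [2, 35, -39, 28, 19] -> [-2, -35, 39, -28, -19] -> [-2, -35, -28, -19] -> [-19, -28, -35, -2]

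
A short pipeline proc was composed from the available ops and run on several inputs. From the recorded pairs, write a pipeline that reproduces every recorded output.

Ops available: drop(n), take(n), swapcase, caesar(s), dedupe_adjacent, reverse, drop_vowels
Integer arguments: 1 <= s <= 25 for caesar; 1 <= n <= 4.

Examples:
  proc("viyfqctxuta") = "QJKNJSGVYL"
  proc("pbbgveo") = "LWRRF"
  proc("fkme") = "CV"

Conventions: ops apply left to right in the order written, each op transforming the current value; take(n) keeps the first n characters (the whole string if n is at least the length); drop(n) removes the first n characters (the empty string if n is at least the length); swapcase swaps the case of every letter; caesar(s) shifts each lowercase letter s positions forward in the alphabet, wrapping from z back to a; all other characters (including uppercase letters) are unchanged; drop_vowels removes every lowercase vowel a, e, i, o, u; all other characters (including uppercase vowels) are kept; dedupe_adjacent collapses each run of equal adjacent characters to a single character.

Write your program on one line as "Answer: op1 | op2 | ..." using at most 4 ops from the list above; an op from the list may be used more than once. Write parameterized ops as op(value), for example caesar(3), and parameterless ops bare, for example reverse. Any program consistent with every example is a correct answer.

reverse | caesar(16) | drop_vowels | swapcase

Check, running the answer program on each example:
  "viyfqctxuta" -> "atuxtcqfyiv" -> "qjknjsgvoyl" -> "qjknjsgvyl" -> "QJKNJSGVYL"
  "pbbgveo" -> "oevgbbp" -> "eulwrrf" -> "lwrrf" -> "LWRRF"
  "fkme" -> "emkf" -> "ucav" -> "cv" -> "CV"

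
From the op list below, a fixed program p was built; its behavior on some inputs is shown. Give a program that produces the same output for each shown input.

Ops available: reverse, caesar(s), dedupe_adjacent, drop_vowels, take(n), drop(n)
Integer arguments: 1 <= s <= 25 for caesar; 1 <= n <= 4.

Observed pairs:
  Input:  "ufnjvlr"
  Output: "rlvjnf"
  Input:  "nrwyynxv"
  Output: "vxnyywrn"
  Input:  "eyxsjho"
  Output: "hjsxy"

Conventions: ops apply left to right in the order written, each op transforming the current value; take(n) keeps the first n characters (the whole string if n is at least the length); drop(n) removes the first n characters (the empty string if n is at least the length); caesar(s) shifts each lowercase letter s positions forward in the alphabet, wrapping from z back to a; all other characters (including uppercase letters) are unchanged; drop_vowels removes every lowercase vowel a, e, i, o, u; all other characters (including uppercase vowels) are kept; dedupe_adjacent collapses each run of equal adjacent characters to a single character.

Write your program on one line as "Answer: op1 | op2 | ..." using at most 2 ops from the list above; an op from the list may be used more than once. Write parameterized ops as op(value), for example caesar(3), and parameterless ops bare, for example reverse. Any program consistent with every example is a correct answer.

reverse | drop_vowels

Check, running the answer program on each example:
  "ufnjvlr" -> "rlvjnfu" -> "rlvjnf"
  "nrwyynxv" -> "vxnyywrn" -> "vxnyywrn"
  "eyxsjho" -> "ohjsxye" -> "hjsxy"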